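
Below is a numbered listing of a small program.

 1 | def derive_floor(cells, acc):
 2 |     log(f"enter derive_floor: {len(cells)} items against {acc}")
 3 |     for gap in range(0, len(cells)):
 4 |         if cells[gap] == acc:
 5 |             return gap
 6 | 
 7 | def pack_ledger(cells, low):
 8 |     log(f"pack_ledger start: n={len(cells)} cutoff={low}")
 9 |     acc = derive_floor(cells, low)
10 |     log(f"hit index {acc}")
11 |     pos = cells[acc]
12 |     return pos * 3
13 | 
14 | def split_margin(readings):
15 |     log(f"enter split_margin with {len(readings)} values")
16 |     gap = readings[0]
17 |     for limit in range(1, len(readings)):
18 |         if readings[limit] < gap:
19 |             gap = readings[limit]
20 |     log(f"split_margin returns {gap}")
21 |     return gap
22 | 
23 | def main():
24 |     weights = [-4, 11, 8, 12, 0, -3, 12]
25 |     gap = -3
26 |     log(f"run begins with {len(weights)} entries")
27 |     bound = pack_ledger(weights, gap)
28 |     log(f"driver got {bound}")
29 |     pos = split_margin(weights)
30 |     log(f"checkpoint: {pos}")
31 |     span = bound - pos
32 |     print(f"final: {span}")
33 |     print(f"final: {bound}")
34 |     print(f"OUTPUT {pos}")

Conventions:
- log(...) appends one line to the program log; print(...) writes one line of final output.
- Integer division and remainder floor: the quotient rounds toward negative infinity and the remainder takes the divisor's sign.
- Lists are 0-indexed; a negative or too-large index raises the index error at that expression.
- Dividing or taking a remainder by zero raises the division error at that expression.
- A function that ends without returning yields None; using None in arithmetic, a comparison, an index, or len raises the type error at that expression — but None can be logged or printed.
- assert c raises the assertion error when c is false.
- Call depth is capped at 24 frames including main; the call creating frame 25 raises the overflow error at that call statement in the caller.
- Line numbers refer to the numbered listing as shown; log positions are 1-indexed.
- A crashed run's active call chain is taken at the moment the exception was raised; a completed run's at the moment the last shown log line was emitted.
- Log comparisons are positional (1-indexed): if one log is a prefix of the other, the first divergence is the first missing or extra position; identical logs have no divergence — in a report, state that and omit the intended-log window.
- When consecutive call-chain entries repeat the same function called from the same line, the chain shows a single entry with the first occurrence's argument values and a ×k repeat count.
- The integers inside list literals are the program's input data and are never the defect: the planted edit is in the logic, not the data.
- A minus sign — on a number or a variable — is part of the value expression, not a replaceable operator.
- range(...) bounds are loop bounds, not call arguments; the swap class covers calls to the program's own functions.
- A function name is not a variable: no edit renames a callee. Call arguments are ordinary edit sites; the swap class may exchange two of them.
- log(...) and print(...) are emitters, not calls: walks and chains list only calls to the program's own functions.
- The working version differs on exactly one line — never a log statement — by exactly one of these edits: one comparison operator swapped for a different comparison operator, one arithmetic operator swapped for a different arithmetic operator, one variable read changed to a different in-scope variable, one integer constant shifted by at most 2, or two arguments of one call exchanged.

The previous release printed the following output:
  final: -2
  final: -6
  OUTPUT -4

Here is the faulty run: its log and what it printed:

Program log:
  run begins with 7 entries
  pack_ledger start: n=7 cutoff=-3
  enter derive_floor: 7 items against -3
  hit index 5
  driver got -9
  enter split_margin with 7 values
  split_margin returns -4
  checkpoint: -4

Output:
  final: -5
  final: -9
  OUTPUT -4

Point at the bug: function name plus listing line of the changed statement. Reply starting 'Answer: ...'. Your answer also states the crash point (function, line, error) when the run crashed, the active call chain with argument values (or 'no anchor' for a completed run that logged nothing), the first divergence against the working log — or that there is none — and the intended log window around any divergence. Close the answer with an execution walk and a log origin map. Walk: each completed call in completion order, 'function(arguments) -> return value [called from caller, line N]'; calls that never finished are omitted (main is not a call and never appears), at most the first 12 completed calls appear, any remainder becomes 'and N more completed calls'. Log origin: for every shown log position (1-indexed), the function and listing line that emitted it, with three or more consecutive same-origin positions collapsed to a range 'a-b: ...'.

Answer: the defect is in pack_ledger at line 12.
Key fact: Position 5 is the first bad log line: 'driver got -9' should read 'driver got -6'.
Call chain: main.
First divergence: position 5 — shown 'driver got -9', intended 'driver got -6'.
Intended log window:
  3: enter derive_floor: 7 items against -3
  4: hit index 5
  5: driver got -6
  6: enter split_margin with 7 values
Execution walk:
  derive_floor([-4, 11, 8, 12, 0, -3, 12], -3) -> 5  [called from pack_ledger, line 9]
  pack_ledger([-4, 11, 8, 12, 0, -3, 12], -3) -> -9  [called from main, line 27]
  split_margin([-4, 11, 8, 12, 0, -3, 12]) -> -4  [called from main, line 29]
Log origins:
  1: emitted by main (line 26)
  2: emitted by pack_ledger (line 8)
  3: emitted by derive_floor (line 2)
  4: emitted by pack_ledger (line 10)
  5: emitted by main (line 28)
  6: emitted by split_margin (line 15)
  7: emitted by split_margin (line 20)
  8: emitted by main (line 30)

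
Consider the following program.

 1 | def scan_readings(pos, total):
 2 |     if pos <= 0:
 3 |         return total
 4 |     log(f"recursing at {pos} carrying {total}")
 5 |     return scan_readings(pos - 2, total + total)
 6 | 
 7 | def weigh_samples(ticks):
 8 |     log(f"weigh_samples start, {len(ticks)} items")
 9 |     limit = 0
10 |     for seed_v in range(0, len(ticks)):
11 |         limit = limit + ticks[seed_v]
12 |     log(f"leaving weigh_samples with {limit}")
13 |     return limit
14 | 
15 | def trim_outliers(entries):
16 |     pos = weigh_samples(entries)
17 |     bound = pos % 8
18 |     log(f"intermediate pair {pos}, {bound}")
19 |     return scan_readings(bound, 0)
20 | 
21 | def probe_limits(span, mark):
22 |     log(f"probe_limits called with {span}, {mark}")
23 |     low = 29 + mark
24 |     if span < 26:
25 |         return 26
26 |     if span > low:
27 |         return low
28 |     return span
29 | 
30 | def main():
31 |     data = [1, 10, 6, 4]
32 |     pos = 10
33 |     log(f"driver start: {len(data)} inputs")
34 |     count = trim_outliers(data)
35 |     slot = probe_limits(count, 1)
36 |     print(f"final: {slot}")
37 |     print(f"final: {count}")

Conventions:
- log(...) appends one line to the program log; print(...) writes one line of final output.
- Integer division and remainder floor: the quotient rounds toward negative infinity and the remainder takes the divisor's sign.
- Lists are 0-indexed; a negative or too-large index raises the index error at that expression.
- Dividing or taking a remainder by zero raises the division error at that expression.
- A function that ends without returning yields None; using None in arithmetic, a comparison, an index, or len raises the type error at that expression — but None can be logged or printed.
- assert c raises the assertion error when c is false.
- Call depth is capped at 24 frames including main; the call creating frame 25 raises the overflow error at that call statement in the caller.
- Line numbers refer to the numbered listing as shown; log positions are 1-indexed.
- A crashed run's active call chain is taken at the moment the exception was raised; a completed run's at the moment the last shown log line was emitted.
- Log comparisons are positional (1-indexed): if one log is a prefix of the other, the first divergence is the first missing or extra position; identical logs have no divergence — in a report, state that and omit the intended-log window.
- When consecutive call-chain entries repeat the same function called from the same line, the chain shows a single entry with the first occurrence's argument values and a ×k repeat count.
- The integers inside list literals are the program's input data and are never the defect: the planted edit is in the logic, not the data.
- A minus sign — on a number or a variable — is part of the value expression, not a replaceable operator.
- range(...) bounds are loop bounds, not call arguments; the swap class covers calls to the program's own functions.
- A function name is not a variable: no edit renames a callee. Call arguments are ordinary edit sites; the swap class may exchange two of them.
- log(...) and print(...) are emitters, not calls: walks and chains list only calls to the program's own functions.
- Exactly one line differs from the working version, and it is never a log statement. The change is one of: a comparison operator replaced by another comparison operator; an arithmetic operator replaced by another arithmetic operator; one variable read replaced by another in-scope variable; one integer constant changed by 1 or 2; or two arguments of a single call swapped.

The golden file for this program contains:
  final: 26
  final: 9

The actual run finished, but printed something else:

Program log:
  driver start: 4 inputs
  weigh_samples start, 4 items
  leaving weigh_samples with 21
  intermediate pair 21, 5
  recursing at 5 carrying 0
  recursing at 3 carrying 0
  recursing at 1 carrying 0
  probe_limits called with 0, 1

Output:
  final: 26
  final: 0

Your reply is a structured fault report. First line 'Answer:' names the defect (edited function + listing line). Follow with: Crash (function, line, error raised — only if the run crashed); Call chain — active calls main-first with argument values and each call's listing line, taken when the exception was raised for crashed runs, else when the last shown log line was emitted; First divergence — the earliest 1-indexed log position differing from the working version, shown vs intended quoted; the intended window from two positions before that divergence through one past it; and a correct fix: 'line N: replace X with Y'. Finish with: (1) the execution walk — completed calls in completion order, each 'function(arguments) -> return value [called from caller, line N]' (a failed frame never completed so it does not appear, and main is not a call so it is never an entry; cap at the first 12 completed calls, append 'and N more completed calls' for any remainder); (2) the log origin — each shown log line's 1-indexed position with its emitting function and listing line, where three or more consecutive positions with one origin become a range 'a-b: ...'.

Answer: the defect is in scan_readings at line 5.
Core observation: The log first diverges at position 6: the faulty run prints 'recursing at 3 carrying 0' where the working version prints 'recursing at 3 carrying 5'.
Call chain: main -> probe_limits(0, 1) (called at line 35).
First divergence: position 6 — the shown line 'recursing at 3 carrying 0' should read 'recursing at 3 carrying 5'.
Intended log window:
  4: intermediate pair 21, 5
  5: recursing at 5 carrying 0
  6: recursing at 3 carrying 5
  7: recursing at 1 carrying 8
Execution walk:
  weigh_samples([1, 10, 6, 4]) -> 21  [called from trim_outliers, line 16]
  scan_readings(-1, 0) -> 0  [called from scan_readings, line 5]
  scan_readings(1, 0) -> 0  [called from scan_readings, line 5]
  scan_readings(3, 0) -> 0  [called from scan_readings, line 5]
  scan_readings(5, 0) -> 0  [called from trim_outliers, line 19]
  trim_outliers([1, 10, 6, 4]) -> 0  [called from main, line 34]
  probe_limits(0, 1) -> 26  [called from main, line 35]
Log origin:
  1: from main, line 33
  2: from weigh_samples, line 8
  3: from weigh_samples, line 12
  4: from trim_outliers, line 18
  5-7: from scan_readings, line 4
  8: from probe_limits, line 22
A correct fix: line 5: replace `total + total` with `total + pos`.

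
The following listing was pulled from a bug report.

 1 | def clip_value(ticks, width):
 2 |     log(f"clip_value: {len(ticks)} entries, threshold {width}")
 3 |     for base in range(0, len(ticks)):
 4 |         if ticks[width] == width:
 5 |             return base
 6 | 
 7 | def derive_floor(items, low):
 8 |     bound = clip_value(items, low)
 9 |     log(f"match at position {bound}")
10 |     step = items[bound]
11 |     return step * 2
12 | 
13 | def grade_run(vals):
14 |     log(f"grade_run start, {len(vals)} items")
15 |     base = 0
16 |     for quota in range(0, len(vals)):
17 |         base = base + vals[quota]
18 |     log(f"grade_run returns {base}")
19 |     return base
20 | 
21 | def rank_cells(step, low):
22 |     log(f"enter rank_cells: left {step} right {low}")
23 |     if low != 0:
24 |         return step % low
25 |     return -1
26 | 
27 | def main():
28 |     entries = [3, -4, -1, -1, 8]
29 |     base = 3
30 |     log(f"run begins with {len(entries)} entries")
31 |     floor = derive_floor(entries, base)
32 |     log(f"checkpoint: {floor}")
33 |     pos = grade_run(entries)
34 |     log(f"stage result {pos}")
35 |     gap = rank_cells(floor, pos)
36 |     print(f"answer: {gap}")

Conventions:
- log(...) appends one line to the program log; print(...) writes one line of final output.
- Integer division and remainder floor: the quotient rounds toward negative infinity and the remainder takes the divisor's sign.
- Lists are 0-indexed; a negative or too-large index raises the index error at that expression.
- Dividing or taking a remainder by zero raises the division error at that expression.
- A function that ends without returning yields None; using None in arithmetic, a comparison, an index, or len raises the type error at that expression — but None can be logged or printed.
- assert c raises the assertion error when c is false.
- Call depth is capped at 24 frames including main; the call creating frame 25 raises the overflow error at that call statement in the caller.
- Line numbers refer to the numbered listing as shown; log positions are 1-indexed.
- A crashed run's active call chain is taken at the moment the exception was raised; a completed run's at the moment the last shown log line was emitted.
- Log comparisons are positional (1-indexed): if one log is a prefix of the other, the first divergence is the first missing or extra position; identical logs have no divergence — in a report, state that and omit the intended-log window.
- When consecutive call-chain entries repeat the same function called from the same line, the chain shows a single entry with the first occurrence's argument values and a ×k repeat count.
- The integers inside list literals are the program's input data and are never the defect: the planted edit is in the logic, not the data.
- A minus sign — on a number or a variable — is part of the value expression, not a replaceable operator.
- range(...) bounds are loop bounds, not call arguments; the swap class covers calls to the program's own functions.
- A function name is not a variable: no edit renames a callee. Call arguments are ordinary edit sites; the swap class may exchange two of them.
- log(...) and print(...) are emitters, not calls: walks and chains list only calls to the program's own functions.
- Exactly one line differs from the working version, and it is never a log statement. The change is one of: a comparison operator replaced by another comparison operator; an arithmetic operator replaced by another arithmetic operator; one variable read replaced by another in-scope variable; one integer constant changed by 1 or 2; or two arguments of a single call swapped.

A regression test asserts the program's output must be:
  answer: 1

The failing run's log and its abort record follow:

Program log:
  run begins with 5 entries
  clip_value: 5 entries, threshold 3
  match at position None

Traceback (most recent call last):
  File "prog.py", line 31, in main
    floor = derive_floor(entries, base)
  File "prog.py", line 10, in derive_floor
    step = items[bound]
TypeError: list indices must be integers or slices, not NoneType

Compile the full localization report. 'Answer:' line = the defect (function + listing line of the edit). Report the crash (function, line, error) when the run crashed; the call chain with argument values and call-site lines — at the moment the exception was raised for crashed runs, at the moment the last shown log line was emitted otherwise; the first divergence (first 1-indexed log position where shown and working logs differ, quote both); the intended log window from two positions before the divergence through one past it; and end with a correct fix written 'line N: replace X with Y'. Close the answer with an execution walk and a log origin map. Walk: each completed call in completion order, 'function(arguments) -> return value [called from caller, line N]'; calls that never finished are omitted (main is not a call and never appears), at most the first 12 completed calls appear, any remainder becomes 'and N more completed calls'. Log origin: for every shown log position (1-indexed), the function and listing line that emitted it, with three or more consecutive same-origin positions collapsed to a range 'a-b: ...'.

Answer: the defect is in clip_value at line 4.
Key observation: At log position 3 the runs split — shown 'match at position None', but the working version logs 'match at position 0'.
Crash: derive_floor, line 10, TypeError.
Call chain: main -> derive_floor([3, -4, -1, -1, 8], 3) (called at line 31).
First divergence: at position 3 the run shows 'match at position None' where the working version logs 'match at position 0'.
Intended log window:
  1: run begins with 5 entries
  2: clip_value: 5 entries, threshold 3
  3: match at position 0
  4: checkpoint: 6
Execution walk:
  clip_value([3, -4, -1, -1, 8], 3) -> None  [called from derive_floor, line 8]
Log origins:
  1: logged in main at line 30
  2: logged in clip_value at line 2
  3: logged in derive_floor at line 9
A correct fix: line 4: replace `ticks[width]` with `ticks[base]`.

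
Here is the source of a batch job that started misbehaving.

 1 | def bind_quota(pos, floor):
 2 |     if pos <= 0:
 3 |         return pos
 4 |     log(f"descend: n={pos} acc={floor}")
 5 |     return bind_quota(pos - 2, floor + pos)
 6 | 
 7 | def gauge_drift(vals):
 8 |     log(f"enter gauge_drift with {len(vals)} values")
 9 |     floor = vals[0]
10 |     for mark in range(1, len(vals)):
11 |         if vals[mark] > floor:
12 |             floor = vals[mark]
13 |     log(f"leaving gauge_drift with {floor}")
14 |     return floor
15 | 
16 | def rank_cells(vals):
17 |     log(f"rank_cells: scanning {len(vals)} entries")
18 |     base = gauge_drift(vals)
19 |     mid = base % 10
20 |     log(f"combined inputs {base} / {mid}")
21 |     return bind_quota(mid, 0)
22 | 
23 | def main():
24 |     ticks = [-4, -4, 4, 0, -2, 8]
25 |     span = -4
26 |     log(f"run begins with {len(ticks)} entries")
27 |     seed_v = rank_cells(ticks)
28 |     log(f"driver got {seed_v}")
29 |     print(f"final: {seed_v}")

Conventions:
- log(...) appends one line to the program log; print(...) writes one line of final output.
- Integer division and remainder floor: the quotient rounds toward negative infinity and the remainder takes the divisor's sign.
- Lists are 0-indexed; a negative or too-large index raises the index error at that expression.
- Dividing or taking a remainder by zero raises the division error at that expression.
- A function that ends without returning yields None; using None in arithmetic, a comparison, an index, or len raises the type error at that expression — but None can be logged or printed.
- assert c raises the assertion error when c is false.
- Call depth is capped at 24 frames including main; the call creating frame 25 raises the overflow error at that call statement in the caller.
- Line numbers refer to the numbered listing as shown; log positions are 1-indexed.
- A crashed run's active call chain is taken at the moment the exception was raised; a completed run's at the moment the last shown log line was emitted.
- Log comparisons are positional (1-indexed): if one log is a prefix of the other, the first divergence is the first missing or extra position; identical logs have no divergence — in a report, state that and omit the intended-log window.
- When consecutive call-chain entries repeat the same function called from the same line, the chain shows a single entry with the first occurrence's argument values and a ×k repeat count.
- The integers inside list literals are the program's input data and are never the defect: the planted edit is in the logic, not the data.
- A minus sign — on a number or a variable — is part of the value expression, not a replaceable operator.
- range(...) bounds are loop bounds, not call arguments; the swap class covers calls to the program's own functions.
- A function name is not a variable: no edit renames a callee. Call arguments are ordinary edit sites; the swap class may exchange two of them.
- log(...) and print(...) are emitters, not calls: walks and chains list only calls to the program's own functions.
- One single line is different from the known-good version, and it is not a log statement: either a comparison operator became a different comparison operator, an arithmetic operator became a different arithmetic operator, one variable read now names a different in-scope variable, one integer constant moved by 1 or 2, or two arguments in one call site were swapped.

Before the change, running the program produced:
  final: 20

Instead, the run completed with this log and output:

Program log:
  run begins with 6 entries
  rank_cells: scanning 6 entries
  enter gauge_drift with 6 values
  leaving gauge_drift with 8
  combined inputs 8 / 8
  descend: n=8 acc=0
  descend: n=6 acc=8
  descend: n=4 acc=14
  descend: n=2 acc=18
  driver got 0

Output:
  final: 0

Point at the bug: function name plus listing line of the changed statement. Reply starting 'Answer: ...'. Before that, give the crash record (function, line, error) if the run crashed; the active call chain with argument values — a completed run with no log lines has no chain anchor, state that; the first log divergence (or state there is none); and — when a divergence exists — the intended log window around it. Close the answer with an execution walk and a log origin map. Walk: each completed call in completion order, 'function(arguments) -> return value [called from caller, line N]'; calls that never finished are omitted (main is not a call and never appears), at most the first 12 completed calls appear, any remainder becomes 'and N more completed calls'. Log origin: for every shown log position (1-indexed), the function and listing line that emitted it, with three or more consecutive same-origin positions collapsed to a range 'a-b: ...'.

Answer: the defect is in bind_quota at line 3.
Core observation: At log position 10 the runs split — shown 'driver got 0', but the working version logs 'driver got 20'.
Call chain: main.
First divergence: at position 10 the run shows 'driver got 0' where the working version logs 'driver got 20'.
Intended log window:
  8: descend: n=4 acc=14
  9: descend: n=2 acc=18
  10: driver got 20
Execution walk:
  gauge_drift([-4, -4, 4, 0, -2, 8]) -> 8  [called from rank_cells, line 18]
  bind_quota(0, 20) -> 0  [called from bind_quota, line 5]
  bind_quota(2, 18) -> 0  [called from bind_quota, line 5]
  bind_quota(4, 14) -> 0  [called from bind_quota, line 5]
  bind_quota(6, 8) -> 0  [called from bind_quota, line 5]
  bind_quota(8, 0) -> 0  [called from rank_cells, line 21]
  rank_cells([-4, -4, 4, 0, -2, 8]) -> 0  [called from main, line 27]
Origin of each log line:
  1: from main, line 26
  2: from rank_cells, line 17
  3: from gauge_drift, line 8
  4: from gauge_drift, line 13
  5: from rank_cells, line 20
  6-9: from bind_quota, line 4
  10: from main, line 28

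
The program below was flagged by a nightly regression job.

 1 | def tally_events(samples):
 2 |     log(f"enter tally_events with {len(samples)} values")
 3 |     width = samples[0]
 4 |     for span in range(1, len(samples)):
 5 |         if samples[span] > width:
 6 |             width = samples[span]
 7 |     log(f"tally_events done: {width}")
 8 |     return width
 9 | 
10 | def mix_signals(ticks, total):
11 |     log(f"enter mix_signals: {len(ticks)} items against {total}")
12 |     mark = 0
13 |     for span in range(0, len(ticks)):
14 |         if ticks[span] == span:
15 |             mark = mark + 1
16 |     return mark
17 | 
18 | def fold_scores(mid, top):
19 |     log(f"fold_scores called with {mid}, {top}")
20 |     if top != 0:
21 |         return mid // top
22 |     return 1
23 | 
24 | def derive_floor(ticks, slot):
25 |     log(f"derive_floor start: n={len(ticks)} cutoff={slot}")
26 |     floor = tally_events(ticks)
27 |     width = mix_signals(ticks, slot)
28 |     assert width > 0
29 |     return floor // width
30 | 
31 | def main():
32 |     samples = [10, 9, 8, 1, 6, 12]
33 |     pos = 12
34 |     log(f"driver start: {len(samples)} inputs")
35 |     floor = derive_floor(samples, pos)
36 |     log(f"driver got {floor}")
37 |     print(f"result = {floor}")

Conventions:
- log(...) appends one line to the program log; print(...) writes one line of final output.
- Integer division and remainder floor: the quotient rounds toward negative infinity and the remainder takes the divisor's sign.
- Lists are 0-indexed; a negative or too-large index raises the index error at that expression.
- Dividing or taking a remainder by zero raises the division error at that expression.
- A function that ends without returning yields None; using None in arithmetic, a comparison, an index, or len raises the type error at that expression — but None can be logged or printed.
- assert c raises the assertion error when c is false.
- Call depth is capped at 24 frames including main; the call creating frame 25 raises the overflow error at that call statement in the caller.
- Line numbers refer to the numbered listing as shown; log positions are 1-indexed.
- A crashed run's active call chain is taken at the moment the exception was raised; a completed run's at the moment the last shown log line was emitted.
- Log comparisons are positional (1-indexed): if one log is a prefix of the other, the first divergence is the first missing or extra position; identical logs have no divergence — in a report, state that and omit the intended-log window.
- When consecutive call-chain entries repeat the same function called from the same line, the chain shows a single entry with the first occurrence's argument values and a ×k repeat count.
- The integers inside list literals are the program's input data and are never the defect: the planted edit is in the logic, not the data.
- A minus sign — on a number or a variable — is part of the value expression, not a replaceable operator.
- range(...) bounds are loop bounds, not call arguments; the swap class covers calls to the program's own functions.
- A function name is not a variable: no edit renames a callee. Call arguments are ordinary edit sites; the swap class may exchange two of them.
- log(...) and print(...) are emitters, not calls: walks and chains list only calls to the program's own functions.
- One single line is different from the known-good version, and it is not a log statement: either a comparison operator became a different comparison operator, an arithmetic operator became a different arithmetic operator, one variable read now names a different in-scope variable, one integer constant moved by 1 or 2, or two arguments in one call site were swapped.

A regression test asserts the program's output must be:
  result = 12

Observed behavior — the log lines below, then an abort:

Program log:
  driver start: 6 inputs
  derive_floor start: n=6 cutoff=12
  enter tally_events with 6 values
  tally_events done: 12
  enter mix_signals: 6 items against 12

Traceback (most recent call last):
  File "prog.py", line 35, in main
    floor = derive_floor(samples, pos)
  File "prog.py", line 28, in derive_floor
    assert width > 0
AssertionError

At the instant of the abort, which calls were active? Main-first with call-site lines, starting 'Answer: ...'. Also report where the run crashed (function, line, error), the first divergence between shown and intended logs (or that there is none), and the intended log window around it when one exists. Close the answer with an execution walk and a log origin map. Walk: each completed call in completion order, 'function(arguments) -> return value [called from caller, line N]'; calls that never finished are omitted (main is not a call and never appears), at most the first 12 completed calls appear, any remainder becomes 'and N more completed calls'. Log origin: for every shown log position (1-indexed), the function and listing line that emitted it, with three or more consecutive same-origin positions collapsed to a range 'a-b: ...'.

Answer: main -> derive_floor (called at line 35).
Key observation: The faulty run's log stops after 5 lines; the working version's next line would be 'driver got 12'.
Crash: derive_floor, line 28, AssertionError.
First divergence: position 6 — after 5 matching lines the faulty run goes silent; intended next line 'driver got 12'.
Intended log window:
  4: tally_events done: 12
  5: enter mix_signals: 6 items against 12
  6: driver got 12
Execution walk:
  tally_events([10, 9, 8, 1, 6, 12]) -> 12  [called from derive_floor, line 26]
  mix_signals([10, 9, 8, 1, 6, 12], 12) -> 0  [called from derive_floor, line 27]
Origin of each log line:
  1: emitted by main (line 34)
  2: emitted by derive_floor (line 25)
  3: emitted by tally_events (line 2)
  4: emitted by tally_events (line 7)
  5: emitted by mix_signals (line 11)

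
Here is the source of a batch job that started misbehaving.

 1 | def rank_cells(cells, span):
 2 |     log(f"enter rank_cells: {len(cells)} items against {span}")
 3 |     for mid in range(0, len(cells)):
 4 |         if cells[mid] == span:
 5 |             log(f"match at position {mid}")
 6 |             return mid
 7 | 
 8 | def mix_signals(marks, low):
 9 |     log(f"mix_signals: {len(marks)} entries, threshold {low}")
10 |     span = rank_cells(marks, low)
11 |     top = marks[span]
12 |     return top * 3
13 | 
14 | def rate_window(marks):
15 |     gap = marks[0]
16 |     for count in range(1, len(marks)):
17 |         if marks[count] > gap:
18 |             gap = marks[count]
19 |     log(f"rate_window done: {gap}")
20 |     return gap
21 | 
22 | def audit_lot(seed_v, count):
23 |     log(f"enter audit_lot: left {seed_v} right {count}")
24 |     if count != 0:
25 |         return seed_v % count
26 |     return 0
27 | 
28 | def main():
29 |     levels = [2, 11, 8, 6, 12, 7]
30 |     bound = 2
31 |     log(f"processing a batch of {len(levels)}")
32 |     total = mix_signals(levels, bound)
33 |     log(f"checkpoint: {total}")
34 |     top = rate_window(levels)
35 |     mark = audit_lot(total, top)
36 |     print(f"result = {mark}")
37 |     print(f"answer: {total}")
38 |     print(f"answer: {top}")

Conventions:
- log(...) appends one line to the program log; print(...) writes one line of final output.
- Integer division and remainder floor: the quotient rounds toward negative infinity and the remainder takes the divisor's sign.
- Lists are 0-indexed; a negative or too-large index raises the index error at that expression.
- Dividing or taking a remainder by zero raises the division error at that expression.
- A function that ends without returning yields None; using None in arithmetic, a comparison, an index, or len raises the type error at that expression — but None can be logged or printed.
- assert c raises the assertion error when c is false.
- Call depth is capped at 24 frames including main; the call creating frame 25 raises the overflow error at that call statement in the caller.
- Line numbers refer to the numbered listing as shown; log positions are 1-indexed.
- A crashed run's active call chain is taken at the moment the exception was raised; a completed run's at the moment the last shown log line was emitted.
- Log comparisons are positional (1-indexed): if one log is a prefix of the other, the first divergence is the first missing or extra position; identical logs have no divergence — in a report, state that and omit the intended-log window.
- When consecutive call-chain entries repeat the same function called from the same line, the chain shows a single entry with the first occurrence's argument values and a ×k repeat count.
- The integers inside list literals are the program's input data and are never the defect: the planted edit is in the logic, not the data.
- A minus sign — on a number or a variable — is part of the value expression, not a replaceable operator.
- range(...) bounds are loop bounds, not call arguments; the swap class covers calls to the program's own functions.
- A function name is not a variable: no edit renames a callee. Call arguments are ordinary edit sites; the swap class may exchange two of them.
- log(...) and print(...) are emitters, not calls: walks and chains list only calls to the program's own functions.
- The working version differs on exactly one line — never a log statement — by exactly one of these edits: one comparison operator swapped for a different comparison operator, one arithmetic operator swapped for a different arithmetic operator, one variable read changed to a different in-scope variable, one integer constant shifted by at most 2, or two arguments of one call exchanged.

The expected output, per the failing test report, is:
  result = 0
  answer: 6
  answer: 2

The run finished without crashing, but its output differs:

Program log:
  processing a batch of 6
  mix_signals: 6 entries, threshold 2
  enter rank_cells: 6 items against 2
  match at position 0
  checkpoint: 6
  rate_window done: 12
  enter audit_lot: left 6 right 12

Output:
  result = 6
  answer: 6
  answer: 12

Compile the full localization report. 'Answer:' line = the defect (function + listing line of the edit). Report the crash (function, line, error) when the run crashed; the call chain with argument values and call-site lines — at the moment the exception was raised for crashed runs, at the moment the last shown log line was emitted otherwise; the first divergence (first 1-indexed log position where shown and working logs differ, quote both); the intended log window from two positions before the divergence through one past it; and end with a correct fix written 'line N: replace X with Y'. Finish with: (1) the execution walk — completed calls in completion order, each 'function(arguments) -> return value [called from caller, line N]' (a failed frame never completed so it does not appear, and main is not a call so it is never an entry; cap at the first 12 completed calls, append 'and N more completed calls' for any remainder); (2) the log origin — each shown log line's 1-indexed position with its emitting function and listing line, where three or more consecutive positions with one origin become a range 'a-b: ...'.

Answer: the defect is in rate_window at line 17.
Key fact: Position 6 is the first bad log line: 'rate_window done: 12' should read 'rate_window done: 2'.
Call chain: main -> audit_lot(6, 12) (called at line 35).
First divergence: position 6 — the shown line 'rate_window done: 12' should read 'rate_window done: 2'.
Intended log window:
  4: match at position 0
  5: checkpoint: 6
  6: rate_window done: 2
  7: enter audit_lot: left 6 right 2
Execution walk:
  rank_cells([2, 11, 8, 6, 12, 7], 2) -> 0  [called from mix_signals, line 10]
  mix_signals([2, 11, 8, 6, 12, 7], 2) -> 6  [called from main, line 32]
  rate_window([2, 11, 8, 6, 12, 7]) -> 12  [called from main, line 34]
  audit_lot(6, 12) -> 6  [called from main, line 35]
Log origins:
  1: logged in main at line 31
  2: logged in mix_signals at line 9
  3: logged in rank_cells at line 2
  4: logged in rank_cells at line 5
  5: logged in main at line 33
  6: logged in rate_window at line 19
  7: logged in audit_lot at line 23
A correct fix: line 17: replace `>` with `<`.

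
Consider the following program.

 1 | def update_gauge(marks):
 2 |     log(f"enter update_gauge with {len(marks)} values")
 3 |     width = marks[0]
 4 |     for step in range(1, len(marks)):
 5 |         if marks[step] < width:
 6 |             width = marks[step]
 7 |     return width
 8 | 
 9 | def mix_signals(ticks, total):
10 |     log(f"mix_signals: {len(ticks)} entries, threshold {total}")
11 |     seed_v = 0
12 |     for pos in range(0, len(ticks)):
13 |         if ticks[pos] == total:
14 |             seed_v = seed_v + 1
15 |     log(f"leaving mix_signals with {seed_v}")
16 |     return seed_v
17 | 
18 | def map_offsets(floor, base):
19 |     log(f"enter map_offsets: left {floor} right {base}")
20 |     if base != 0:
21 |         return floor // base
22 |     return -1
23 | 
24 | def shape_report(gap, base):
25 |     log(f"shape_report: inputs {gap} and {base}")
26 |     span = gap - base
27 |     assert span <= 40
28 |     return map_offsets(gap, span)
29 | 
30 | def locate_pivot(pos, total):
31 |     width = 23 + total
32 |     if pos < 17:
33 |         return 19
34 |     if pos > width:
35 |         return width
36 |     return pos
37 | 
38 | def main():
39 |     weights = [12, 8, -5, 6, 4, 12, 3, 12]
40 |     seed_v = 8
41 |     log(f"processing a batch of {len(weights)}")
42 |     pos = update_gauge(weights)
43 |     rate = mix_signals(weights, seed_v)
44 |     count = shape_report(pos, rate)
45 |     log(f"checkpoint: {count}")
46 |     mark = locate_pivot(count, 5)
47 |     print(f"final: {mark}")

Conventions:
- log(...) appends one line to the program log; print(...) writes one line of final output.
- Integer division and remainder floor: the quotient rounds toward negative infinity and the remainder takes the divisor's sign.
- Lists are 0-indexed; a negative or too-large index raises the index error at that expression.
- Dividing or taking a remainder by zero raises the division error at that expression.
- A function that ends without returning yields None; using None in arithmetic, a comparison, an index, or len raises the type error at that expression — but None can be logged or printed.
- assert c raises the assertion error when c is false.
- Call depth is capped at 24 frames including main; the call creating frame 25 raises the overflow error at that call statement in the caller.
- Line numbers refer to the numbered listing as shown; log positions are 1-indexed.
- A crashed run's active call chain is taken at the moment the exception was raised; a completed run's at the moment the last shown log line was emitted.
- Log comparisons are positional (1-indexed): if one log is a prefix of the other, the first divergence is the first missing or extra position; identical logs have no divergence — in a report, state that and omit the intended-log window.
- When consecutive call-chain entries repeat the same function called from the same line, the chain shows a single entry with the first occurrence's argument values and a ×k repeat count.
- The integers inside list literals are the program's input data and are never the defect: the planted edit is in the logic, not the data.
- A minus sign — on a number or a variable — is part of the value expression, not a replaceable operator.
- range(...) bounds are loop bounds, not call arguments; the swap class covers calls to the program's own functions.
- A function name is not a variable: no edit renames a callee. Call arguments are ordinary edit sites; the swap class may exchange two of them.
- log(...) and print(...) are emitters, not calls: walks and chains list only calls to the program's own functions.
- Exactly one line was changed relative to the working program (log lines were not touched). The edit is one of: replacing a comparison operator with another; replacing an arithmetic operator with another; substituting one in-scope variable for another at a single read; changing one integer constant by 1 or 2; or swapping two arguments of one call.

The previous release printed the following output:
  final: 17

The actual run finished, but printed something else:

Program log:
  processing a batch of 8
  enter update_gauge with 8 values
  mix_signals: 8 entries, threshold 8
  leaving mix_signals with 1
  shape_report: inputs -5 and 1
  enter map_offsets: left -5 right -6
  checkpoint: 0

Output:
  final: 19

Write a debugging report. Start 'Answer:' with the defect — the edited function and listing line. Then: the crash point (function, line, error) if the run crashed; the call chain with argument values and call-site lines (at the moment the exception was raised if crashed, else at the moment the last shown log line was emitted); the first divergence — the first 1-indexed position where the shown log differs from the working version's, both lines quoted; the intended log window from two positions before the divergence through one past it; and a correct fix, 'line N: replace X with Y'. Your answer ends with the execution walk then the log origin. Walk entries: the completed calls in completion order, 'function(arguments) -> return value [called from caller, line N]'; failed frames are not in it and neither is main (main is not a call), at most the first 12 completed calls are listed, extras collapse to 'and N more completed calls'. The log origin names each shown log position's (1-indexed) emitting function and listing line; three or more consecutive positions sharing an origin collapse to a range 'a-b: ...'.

Answer: the defect is in locate_pivot at line 33.
Key fact: The two runs log identically and part ways only at the printed values.
Call chain: main.
First divergence: none (the log streams are identical).
Execution walk:
  update_gauge([12, 8, -5, 6, 4, 12, 3, 12]) -> -5  [called from main, line 42]
  mix_signals([12, 8, -5, 6, 4, 12, 3, 12], 8) -> 1  [called from main, line 43]
  map_offsets(-5, -6) -> 0  [called from shape_report, line 28]
  shape_report(-5, 1) -> 0  [called from main, line 44]
  locate_pivot(0, 5) -> 19  [called from main, line 46]
Log origins:
  1: emitted by main (line 41)
  2: emitted by update_gauge (line 2)
  3: emitted by mix_signals (line 10)
  4: emitted by mix_signals (line 15)
  5: emitted by shape_report (line 25)
  6: emitted by map_offsets (line 19)
  7: emitted by main (line 45)
A correct fix: line 33: replace `19` with `17`.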